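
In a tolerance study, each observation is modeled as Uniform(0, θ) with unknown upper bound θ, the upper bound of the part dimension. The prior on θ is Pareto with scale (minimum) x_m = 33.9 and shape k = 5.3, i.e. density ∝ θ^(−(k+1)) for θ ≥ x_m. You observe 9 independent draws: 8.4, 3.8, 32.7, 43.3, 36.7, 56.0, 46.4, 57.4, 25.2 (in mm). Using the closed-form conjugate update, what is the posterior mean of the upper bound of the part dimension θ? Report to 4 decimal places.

A Pareto(scale x_m, shape k) prior on the upper bound θ of Uniform(0, θ) is conjugate: posterior is Pareto(max(x_m, max xᵢ), k + n).
Sample maximum = 57.4; prior scale x_m = 33.9 → posterior scale = max = 57.4.
Posterior shape = 5.3 + 9 = 14.3.
E[θ|data] = k·x_m/(k−1) = 14.3·57.4/13.3 = 61.7158.

61.7158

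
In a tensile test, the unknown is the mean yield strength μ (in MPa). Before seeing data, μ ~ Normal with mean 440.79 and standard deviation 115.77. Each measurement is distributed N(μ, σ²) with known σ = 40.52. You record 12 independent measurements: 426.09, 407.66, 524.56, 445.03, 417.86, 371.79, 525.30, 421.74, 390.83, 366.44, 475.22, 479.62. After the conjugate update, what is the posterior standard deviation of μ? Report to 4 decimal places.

For Normal data with known variance σ², a Normal(μ₀, σ₀²) prior on μ is conjugate. Posterior precision = 1/σ₀² + n/σ²; posterior mean is the precision-weighted average of μ₀ and x̄.
σ₀² = 115.77² = 13402.6929, σ² = 40.52² = 1641.8704; σ² + n·σ₀² = 1641.8704 + 12·13402.6929 = 162474.1852.
Posterior precision = 1/σ₀² + n/σ² = 1/13402.6929 + 12/1641.8704 = (σ² + n·σ₀²)/(σ₀²σ²) = 162474.1852/(13402.6929·1641.8704); posterior variance σₙ² = σ₀²σ²/(σ² + n·σ₀²) = 13402.6929·1641.8704/162474.1852 = 135.439884.
Posterior SD = √σₙ² = √(13402.6929·1641.8704/162474.1852) = 11.6379.

11.6379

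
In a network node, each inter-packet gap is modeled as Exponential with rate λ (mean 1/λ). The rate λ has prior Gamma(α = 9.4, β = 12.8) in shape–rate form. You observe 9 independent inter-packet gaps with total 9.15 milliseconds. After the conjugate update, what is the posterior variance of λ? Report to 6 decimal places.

With a Gamma(shape α, rate β) prior on the exponential rate λ, the posterior after n observations with total T = Σxᵢ is Gamma(α+n, β+T).
Posterior: Gamma(9.4+9, 12.8+9.15) = Gamma(18.4, 21.95).
Var = α/β² = 0.038190.

0.038190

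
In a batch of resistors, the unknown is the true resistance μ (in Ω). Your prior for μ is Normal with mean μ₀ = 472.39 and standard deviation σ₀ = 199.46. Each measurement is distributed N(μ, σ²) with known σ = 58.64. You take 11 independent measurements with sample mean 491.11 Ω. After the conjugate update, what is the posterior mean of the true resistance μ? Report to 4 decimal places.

490.9641

For Normal data with known variance σ², a Normal(μ₀, σ₀²) prior on μ is conjugate. Posterior precision = 1/σ₀² + n/σ²; posterior mean is the precision-weighted average of μ₀ and x̄.
n·x̄ = 11·491.11 = 5402.21.
σ₀² = 199.46² = 39784.2916, σ² = 58.64² = 3438.6496; σ² + n·σ₀² = 3438.6496 + 11·39784.2916 = 441065.8572.
Posterior mean = (μ₀/σ₀² + n·x̄/σ²)/(1/σ₀² + n/σ²) = (σ²·μ₀ + σ₀²·n·x̄)/(σ² + n·σ₀²) = (3438.6496·472.39 + 39784.2916·5402.21)/441065.8572 = 216547481.60898/441065.8572 = 490.9641.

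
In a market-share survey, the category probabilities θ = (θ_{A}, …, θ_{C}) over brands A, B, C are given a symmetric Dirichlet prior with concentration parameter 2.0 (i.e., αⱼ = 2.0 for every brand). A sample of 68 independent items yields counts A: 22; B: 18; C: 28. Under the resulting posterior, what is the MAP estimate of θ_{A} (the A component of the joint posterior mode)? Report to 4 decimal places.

0.3239

The Dirichlet prior is conjugate to the Multinomial likelihood: each posterior αⱼ = prior αⱼ + observed count nⱼ.
Posterior concentration: (24.0, 20.0, 30.0), total = 74.0.
Joint mode component: (α_{A}−1)/(Σα−K) = 23.0/71.0 = 0.3239.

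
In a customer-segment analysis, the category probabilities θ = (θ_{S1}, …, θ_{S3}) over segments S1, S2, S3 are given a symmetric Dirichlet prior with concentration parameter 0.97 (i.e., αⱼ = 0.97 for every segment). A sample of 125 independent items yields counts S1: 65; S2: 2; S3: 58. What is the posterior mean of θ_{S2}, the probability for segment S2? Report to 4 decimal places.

0.0232

The Dirichlet prior is conjugate to the Multinomial likelihood: each posterior αⱼ = prior αⱼ + observed count nⱼ.
Posterior concentration: (65.97, 2.97, 58.97), total = 127.91.
E[θ_{S2}|data] = α_{S2}/Σα = 2.97/127.91 = 0.0232.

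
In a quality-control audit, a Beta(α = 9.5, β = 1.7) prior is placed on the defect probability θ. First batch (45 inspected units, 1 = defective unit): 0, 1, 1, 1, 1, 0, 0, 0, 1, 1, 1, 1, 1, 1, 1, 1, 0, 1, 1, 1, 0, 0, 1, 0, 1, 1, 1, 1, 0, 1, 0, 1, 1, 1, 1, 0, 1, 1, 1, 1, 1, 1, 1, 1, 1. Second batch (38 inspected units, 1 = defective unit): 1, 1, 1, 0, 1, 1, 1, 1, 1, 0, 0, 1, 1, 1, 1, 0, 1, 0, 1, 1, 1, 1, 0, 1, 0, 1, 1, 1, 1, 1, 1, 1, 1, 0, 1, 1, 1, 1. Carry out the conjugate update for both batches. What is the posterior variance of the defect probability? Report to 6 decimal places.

0.001801

The Beta prior is conjugate to a Binomial/Bernoulli likelihood; the update adds successes to α and failures to β.
After batch 1: Beta(9.5+34, 1.7+11) = Beta(43.5, 12.7).
After batch 2: Beta(43.5+30, 12.7+8) = Beta(73.5, 20.7).
Var = αβ/((α+β)²(α+β+1)) = 73.5·20.7/(94.2²·95.2) = 0.001801.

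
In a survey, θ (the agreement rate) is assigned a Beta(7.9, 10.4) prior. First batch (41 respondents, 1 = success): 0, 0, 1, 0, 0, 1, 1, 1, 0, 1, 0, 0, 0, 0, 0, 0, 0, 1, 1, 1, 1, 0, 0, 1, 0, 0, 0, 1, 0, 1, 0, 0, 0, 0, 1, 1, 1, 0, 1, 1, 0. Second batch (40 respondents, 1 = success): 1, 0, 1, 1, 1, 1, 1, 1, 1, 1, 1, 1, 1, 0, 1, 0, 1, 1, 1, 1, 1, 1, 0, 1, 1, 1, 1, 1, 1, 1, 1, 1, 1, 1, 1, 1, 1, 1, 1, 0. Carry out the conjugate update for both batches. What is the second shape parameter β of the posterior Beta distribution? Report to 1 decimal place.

The Beta prior is conjugate to a Binomial/Bernoulli likelihood; the update adds successes to α and failures to β.
After batch 1: Beta(7.9+17, 10.4+24) = Beta(24.9, 34.4).
After batch 2: Beta(24.9+35, 34.4+5) = Beta(59.9, 39.4).
Posterior β = 39.4.

39.4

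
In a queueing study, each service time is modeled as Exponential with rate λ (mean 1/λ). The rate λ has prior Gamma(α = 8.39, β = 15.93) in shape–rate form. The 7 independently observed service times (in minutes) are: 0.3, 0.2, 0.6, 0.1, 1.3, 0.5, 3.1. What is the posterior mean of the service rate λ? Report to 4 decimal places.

With a Gamma(shape α, rate β) prior on the exponential rate λ, the posterior after n observations with total T = Σxᵢ is Gamma(α+n, β+T).
Sum of observations T = 6.1 minutes; n = 7.
Posterior: Gamma(8.39+7, 15.93+6.1) = Gamma(15.39, 22.03).
Posterior mean of λ = α/β = 15.39/22.03 = 0.6986.

0.6986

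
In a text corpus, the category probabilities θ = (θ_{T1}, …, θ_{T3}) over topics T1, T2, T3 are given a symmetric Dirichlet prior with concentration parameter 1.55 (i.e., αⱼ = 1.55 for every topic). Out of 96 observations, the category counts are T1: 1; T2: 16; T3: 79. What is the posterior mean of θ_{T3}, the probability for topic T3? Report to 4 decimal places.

The Dirichlet prior is conjugate to the Multinomial likelihood: each posterior αⱼ = prior αⱼ + observed count nⱼ.
Posterior concentration: (2.55, 17.55, 80.55), total = 100.65.
E[θ_{T3}|data] = α_{T3}/Σα = 80.55/100.65 = 0.8003.

0.8003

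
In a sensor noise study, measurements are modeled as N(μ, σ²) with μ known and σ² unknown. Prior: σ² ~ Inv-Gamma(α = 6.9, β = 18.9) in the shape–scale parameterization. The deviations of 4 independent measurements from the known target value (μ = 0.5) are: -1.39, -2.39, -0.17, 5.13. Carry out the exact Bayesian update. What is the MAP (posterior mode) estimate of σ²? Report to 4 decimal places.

With known mean μ and an Inverse-Gamma(α, β) prior on σ², the Normal likelihood is conjugate: posterior is Inv-Gamma(α + n/2, β + Σ(xᵢ−μ)²/2).
Σ(xᵢ−μ)² = (-1.39)² + (-2.39)² + (-0.17)² + (5.13)² = 33.9900.
Posterior: Inv-Gamma(6.9 + 4/2, 18.9 + 33.9900/2) = Inv-Gamma(8.90, 35.89500).
Mode = β/(α+1) = 35.89500/9.90 = 3.6258.

3.6258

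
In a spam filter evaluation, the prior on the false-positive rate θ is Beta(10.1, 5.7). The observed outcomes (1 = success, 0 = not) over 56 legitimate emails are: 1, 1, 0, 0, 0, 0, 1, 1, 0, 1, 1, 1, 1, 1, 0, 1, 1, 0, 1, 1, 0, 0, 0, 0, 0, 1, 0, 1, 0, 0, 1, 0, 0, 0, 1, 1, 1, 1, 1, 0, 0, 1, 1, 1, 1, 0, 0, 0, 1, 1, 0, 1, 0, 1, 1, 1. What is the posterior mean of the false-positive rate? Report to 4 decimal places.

The Beta prior is conjugate to a Binomial/Bernoulli likelihood; the update adds successes to α and failures to β.
Posterior: Beta(α+k, β+n−k) = Beta(10.1+31, 5.7+25) = Beta(41.1, 30.7).
Posterior mean = α/(α+β) = 41.1/71.8 = 0.5724.

0.5724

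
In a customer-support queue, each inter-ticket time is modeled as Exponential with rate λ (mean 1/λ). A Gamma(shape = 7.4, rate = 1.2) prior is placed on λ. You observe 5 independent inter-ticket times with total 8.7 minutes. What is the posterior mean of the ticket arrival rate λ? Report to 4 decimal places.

1.2525

With a Gamma(shape α, rate β) prior on the exponential rate λ, the posterior after n observations with total T = Σxᵢ is Gamma(α+n, β+T).
Posterior: Gamma(7.4+5, 1.2+8.7) = Gamma(12.4, 9.9).
Posterior mean of λ = α/β = 12.4/9.9 = 1.2525.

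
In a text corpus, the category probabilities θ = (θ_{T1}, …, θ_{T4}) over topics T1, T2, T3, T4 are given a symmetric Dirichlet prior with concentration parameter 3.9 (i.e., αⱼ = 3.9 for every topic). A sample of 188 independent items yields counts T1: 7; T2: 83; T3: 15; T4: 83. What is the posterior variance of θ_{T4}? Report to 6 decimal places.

The Dirichlet prior is conjugate to the Multinomial likelihood: each posterior αⱼ = prior αⱼ + observed count nⱼ.
Posterior concentration: (10.9, 86.9, 18.9, 86.9), total = 203.6.
Var[θ_j] = α_j(Σα−α_j)/((Σα)²(Σα+1)) = 86.9·116.7/(203.6²·204.6) = 0.001196.

0.001196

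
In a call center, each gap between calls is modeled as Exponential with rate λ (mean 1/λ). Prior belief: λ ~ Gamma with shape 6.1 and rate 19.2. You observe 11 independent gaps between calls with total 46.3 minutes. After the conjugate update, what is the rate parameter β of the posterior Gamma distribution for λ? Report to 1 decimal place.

With a Gamma(shape α, rate β) prior on the exponential rate λ, the posterior after n observations with total T = Σxᵢ is Gamma(α+n, β+T).
Posterior: Gamma(6.1+11, 19.2+46.3) = Gamma(17.1, 65.5).
Posterior β = 65.5.

65.5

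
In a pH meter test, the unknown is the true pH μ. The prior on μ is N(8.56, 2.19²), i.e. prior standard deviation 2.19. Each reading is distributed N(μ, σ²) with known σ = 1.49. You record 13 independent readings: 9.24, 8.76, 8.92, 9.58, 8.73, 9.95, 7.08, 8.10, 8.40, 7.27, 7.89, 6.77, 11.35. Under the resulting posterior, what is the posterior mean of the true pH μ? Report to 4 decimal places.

For Normal data with known variance σ², a Normal(μ₀, σ₀²) prior on μ is conjugate. Posterior precision = 1/σ₀² + n/σ²; posterior mean is the precision-weighted average of μ₀ and x̄.
Σxᵢ = 9.24 + 8.76 + 8.92 + 9.58 + 8.73 + 9.95 + 7.08 + 8.10 + 8.40 + 7.27 + 7.89 + 6.77 + 11.35 = 112.04, so n·x̄ = 112.04.
σ₀² = 2.19² = 4.7961, σ² = 1.49² = 2.2201; σ² + n·σ₀² = 2.2201 + 13·4.7961 = 64.5694.
Posterior mean = (μ₀/σ₀² + n·x̄/σ²)/(1/σ₀² + n/σ²) = (σ²·μ₀ + σ₀²·n·x̄)/(σ² + n·σ₀²) = (2.2201·8.56 + 4.7961·112.04)/64.5694 = 556.3591/64.5694 = 8.6165.

8.6165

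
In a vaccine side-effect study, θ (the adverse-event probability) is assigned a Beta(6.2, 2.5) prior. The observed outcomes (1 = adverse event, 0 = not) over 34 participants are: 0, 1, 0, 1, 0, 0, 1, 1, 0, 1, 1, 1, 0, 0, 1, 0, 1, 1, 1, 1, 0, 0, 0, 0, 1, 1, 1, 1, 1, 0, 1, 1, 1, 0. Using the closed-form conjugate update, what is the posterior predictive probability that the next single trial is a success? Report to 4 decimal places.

0.6136

The Beta prior is conjugate to a Binomial/Bernoulli likelihood; the update adds successes to α and failures to β.
Posterior: Beta(α+k, β+n−k) = Beta(6.2+20, 2.5+14) = Beta(26.2, 16.5).
For a single future Bernoulli trial, P(success | data) = α/(α+β) = 0.6136.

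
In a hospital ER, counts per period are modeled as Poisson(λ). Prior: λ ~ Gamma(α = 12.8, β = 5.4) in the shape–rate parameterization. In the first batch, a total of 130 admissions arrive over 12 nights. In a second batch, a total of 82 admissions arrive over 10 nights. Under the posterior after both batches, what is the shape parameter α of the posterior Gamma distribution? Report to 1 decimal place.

224.8

With a Gamma(shape α, rate β) prior, the Poisson likelihood is conjugate: the posterior is Gamma(α + ΣXᵢ, β + n).
After batch 1: Gamma(α+S, β+n) = Gamma(12.8+130, 5.4+12) = Gamma(142.8, 17.4).
After batch 2: Gamma(α+S, β+n) = Gamma(142.8+82, 17.4+10) = Gamma(224.8, 27.4).
Posterior α = 224.8.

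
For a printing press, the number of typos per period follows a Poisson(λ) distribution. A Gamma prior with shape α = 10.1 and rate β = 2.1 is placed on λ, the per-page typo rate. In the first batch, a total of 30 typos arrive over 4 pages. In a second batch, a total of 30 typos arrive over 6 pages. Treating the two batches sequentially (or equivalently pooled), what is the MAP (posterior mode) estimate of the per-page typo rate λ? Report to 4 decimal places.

With a Gamma(shape α, rate β) prior, the Poisson likelihood is conjugate: the posterior is Gamma(α + ΣXᵢ, β + n).
After batch 1: Gamma(α+S, β+n) = Gamma(10.1+30, 2.1+4) = Gamma(40.1, 6.1).
After batch 2: Gamma(α+S, β+n) = Gamma(40.1+30, 6.1+6) = Gamma(70.1, 12.1).
Mode of Gamma(α,β) for α≥1 is (α−1)/β = 69.1/12.1 = 5.7107.

5.7107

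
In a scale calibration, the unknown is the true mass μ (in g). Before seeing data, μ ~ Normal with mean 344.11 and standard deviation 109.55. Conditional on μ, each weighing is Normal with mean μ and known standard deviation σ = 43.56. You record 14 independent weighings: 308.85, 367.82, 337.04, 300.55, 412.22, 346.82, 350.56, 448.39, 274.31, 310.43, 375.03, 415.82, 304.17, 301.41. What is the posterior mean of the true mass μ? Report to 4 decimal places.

For Normal data with known variance σ², a Normal(μ₀, σ₀²) prior on μ is conjugate. Posterior precision = 1/σ₀² + n/σ²; posterior mean is the precision-weighted average of μ₀ and x̄.
Σxᵢ = 308.85 + 367.82 + 337.04 + 300.55 + 412.22 + 346.82 + 350.56 + 448.39 + 274.31 + 310.43 + 375.03 + 415.82 + 304.17 + 301.41 = 4853.42, so n·x̄ = 4853.42.
σ₀² = 109.55² = 12001.2025, σ² = 43.56² = 1897.4736; σ² + n·σ₀² = 1897.4736 + 14·12001.2025 = 169914.3086.
Posterior mean = (μ₀/σ₀² + n·x̄/σ²)/(1/σ₀² + n/σ²) = (σ²·μ₀ + σ₀²·n·x̄)/(σ² + n·σ₀²) = (1897.4736·344.11 + 12001.2025·4853.42)/169914.3086 = 58899815.878046/169914.3086 = 346.6442.

346.6442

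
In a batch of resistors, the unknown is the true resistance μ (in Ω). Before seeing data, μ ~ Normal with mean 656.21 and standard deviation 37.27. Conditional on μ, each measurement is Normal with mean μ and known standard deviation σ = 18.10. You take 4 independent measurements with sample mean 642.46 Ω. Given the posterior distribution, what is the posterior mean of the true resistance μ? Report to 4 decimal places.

643.2256

For Normal data with known variance σ², a Normal(μ₀, σ₀²) prior on μ is conjugate. Posterior precision = 1/σ₀² + n/σ²; posterior mean is the precision-weighted average of μ₀ and x̄.
n·x̄ = 4·642.46 = 2569.84.
σ₀² = 37.27² = 1389.0529, σ² = 18.10² = 327.61; σ² + n·σ₀² = 327.61 + 4·1389.0529 = 5883.8216.
Posterior mean = (μ₀/σ₀² + n·x̄/σ²)/(1/σ₀² + n/σ²) = (σ²·μ₀ + σ₀²·n·x̄)/(σ² + n·σ₀²) = (327.61·656.21 + 1389.0529·2569.84)/5883.8216 = 3784624.662636/5883.8216 = 643.2256.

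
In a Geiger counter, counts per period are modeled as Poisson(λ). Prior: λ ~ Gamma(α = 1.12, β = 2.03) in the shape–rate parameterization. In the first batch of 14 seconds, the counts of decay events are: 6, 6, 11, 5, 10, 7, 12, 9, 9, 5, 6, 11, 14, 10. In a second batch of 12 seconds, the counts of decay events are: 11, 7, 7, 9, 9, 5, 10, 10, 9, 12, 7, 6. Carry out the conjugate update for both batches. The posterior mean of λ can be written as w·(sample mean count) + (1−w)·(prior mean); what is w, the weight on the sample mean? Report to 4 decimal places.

0.9276

With a Gamma(shape α, rate β) prior, the Poisson likelihood is conjugate: the posterior is Gamma(α + ΣXᵢ, β + n).
Total number of seconds: n = 14 + 12 = 26.
Posterior mean = (α₀+S)/(β₀+n) = [n/(β₀+n)]·(S/n) + [β₀/(β₀+n)]·(α₀/β₀), so only n and β₀ enter the weight.
Weight on data w = n/(β₀+n) = 26/(2.03+26) = 26/28.03 = 0.9276.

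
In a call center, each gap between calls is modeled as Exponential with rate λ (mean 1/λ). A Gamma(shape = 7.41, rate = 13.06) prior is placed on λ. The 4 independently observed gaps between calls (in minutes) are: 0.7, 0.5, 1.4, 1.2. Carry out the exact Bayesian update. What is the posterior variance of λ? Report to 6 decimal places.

With a Gamma(shape α, rate β) prior on the exponential rate λ, the posterior after n observations with total T = Σxᵢ is Gamma(α+n, β+T).
Sum of observations T = 3.8 minutes; n = 4.
Posterior: Gamma(7.41+4, 13.06+3.8) = Gamma(11.41, 16.86).
Var = α/β² = 0.040139.

0.040139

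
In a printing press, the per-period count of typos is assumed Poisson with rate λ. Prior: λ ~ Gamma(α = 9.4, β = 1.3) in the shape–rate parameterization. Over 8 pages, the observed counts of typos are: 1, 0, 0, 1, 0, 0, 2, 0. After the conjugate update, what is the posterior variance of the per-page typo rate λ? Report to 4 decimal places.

With a Gamma(shape α, rate β) prior, the Poisson likelihood is conjugate: the posterior is Gamma(α + ΣXᵢ, β + n).
Sum of counts S = 4 over n = 8 pages.
Posterior: Gamma(α+S, β+n) = Gamma(9.4+4, 1.3+8) = Gamma(13.4, 9.3).
Var = α/β² = 13.4/9.3² = 0.1549.

0.1549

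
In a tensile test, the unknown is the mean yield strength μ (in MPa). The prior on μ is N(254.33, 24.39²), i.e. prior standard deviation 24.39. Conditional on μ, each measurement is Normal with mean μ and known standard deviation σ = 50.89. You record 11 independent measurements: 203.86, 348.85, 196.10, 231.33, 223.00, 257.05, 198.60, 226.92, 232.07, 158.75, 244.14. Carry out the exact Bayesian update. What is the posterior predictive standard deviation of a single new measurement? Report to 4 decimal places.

52.5211

For Normal data with known variance σ², a Normal(μ₀, σ₀²) prior on μ is conjugate. Posterior precision = 1/σ₀² + n/σ²; posterior mean is the precision-weighted average of μ₀ and x̄.
σ₀² = 24.39² = 594.8721, σ² = 50.89² = 2589.7921; σ² + n·σ₀² = 2589.7921 + 11·594.8721 = 9133.3852.
Posterior precision = 1/σ₀² + n/σ² = 1/594.8721 + 11/2589.7921 = (σ² + n·σ₀²)/(σ₀²σ²) = 9133.3852/(594.8721·2589.7921); posterior variance σₙ² = σ₀²σ²/(σ² + n·σ₀²) = 594.8721·2589.7921/9133.3852 = 168.677334.
Predictive variance for one new observation = σₙ² + σ² = 594.8721·2589.7921/9133.3852 + 2589.7921 = σ²·(σ₀² + 9133.3852)/9133.3852 = 2589.7921·9728.2573/9133.3852 = 2758.469434; SD = √(2589.7921·9728.2573/9133.3852) = 52.5211.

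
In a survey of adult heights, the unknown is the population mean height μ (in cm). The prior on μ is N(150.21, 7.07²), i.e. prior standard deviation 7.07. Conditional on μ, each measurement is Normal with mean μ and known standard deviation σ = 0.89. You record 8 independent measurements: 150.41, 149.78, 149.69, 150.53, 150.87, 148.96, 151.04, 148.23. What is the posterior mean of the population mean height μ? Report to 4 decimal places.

For Normal data with known variance σ², a Normal(μ₀, σ₀²) prior on μ is conjugate. Posterior precision = 1/σ₀² + n/σ²; posterior mean is the precision-weighted average of μ₀ and x̄.
Σxᵢ = 150.41 + 149.78 + 149.69 + 150.53 + 150.87 + 148.96 + 151.04 + 148.23 = 1199.51, so n·x̄ = 1199.51.
σ₀² = 7.07² = 49.9849, σ² = 0.89² = 0.7921; σ² + n·σ₀² = 0.7921 + 8·49.9849 = 400.6713.
Posterior mean = (μ₀/σ₀² + n·x̄/σ²)/(1/σ₀² + n/σ²) = (σ²·μ₀ + σ₀²·n·x̄)/(σ² + n·σ₀²) = (0.7921·150.21 + 49.9849·1199.51)/400.6713 = 60076.36874/400.6713 = 149.9393.

149.9393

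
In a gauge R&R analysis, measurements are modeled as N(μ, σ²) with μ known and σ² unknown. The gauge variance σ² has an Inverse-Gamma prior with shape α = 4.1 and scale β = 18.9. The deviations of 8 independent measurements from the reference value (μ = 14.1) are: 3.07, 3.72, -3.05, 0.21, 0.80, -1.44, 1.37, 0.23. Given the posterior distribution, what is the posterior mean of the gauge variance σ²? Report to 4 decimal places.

5.2854

With known mean μ and an Inverse-Gamma(α, β) prior on σ², the Normal likelihood is conjugate: posterior is Inv-Gamma(α + n/2, β + Σ(xᵢ−μ)²/2).
Σ(xᵢ−μ)² = (3.07)² + (3.72)² + (-3.05)² + (0.21)² + (0.80)² + (-1.44)² + (1.37)² + (0.23)² = 37.2533.
Posterior: Inv-Gamma(4.1 + 8/2, 18.9 + 37.2533/2) = Inv-Gamma(8.10, 37.52665).
E[σ²|data] = β/(α−1) = 37.52665/7.10 = 5.2854.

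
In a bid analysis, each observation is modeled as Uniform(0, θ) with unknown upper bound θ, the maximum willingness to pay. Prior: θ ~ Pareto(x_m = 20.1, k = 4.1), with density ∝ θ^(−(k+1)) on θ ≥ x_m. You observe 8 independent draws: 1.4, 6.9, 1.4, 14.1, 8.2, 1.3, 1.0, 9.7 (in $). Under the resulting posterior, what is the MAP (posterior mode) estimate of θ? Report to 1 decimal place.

A Pareto(scale x_m, shape k) prior on the upper bound θ of Uniform(0, θ) is conjugate: posterior is Pareto(max(x_m, max xᵢ), k + n).
Sample maximum = 14.1; prior scale x_m = 20.1 → posterior scale = max = 20.1.
Posterior shape = 4.1 + 8 = 12.1.
The Pareto density is decreasing on [x_m, ∞), so the mode is x_m = 20.1.

20.1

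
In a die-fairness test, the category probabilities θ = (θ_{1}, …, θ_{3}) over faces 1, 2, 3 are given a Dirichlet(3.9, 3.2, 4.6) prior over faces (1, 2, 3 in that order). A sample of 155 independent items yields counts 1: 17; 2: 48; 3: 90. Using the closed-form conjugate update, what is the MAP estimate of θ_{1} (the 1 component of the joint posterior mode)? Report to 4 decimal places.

0.1216

The Dirichlet prior is conjugate to the Multinomial likelihood: each posterior αⱼ = prior αⱼ + observed count nⱼ.
Posterior concentration: (20.9, 51.2, 94.6), total = 166.7.
Joint mode component: (α_{1}−1)/(Σα−K) = 19.9/163.7 = 0.1216.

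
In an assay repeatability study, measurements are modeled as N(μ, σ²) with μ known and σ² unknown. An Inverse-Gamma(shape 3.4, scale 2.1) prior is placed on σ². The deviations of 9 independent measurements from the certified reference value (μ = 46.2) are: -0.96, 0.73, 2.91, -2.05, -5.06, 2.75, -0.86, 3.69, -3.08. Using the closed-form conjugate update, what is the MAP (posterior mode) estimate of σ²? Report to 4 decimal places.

4.2322

With known mean μ and an Inverse-Gamma(α, β) prior on σ², the Normal likelihood is conjugate: posterior is Inv-Gamma(α + n/2, β + Σ(xᵢ−μ)²/2).
Σ(xᵢ−μ)² = (-0.96)² + (0.73)² + (2.91)² + (-2.05)² + (-5.06)² + (2.75)² + (-0.86)² + (3.69)² + (-3.08)² = 71.1333.
Posterior: Inv-Gamma(3.4 + 9/2, 2.1 + 71.1333/2) = Inv-Gamma(7.90, 37.66665).
Mode = β/(α+1) = 37.66665/8.90 = 4.2322.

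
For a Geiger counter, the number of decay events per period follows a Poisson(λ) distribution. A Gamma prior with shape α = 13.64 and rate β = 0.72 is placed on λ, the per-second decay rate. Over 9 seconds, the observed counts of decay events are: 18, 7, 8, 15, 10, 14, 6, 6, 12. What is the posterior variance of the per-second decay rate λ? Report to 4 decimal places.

With a Gamma(shape α, rate β) prior, the Poisson likelihood is conjugate: the posterior is Gamma(α + ΣXᵢ, β + n).
Sum of counts S = 96 over n = 9 seconds.
Posterior: Gamma(α+S, β+n) = Gamma(13.64+96, 0.72+9) = Gamma(109.64, 9.72).
Var = α/β² = 109.64/9.72² = 1.1605.

1.1605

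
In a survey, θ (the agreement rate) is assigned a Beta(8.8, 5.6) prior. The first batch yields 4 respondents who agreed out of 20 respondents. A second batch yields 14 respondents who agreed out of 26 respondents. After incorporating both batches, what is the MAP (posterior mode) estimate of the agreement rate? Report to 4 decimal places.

The Beta prior is conjugate to a Binomial/Bernoulli likelihood; the update adds successes to α and failures to β.
After batch 1: Beta(8.8+4, 5.6+16) = Beta(12.8, 21.6).
After batch 2: Beta(12.8+14, 21.6+12) = Beta(26.8, 33.6).
Mode of Beta(a,b) for a,b>1 is (a−1)/(a+b−2) = 25.8/58.4 = 0.4418.

0.4418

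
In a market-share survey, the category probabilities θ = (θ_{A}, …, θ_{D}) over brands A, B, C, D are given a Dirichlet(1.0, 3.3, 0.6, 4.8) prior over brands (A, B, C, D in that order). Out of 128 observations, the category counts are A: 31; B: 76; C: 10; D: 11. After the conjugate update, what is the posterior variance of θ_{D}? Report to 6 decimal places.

The Dirichlet prior is conjugate to the Multinomial likelihood: each posterior αⱼ = prior αⱼ + observed count nⱼ.
Posterior concentration: (32.0, 79.3, 10.6, 15.8), total = 137.7.
Var[θ_j] = α_j(Σα−α_j)/((Σα)²(Σα+1)) = 15.8·121.9/(137.7²·138.7) = 0.000732.

0.000732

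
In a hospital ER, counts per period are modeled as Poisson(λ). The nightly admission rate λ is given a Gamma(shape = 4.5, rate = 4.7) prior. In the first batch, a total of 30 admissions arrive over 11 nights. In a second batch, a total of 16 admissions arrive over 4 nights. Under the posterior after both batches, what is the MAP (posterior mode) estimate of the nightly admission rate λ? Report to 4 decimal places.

With a Gamma(shape α, rate β) prior, the Poisson likelihood is conjugate: the posterior is Gamma(α + ΣXᵢ, β + n).
After batch 1: Gamma(α+S, β+n) = Gamma(4.5+30, 4.7+11) = Gamma(34.5, 15.7).
After batch 2: Gamma(α+S, β+n) = Gamma(34.5+16, 15.7+4) = Gamma(50.5, 19.7).
Mode of Gamma(α,β) for α≥1 is (α−1)/β = 49.5/19.7 = 2.5127.

2.5127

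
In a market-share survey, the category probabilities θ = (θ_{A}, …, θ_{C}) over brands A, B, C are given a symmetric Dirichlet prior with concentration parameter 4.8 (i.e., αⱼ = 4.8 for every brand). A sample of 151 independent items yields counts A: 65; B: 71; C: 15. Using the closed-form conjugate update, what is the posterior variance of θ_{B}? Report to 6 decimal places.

0.001492

The Dirichlet prior is conjugate to the Multinomial likelihood: each posterior αⱼ = prior αⱼ + observed count nⱼ.
Posterior concentration: (69.8, 75.8, 19.8), total = 165.4.
Var[θ_j] = α_j(Σα−α_j)/((Σα)²(Σα+1)) = 75.8·89.6/(165.4²·166.4) = 0.001492.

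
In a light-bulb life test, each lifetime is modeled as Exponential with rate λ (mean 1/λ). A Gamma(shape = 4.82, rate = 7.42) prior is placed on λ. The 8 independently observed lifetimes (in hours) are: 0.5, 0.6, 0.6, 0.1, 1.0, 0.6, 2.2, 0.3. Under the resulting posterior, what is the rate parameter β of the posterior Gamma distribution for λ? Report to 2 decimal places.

With a Gamma(shape α, rate β) prior on the exponential rate λ, the posterior after n observations with total T = Σxᵢ is Gamma(α+n, β+T).
Sum of observations T = 5.9 hours; n = 8.
Posterior: Gamma(4.82+8, 7.42+5.9) = Gamma(12.82, 13.32).
Posterior β = 13.32.

13.32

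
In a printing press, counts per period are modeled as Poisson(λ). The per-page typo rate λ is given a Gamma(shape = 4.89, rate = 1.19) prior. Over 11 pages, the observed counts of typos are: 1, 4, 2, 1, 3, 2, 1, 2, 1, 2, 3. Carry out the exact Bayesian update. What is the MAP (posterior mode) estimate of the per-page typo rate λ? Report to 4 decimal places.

2.1239

With a Gamma(shape α, rate β) prior, the Poisson likelihood is conjugate: the posterior is Gamma(α + ΣXᵢ, β + n).
Sum of counts S = 22 over n = 11 pages.
Posterior: Gamma(α+S, β+n) = Gamma(4.89+22, 1.19+11) = Gamma(26.89, 12.19).
Mode of Gamma(α,β) for α≥1 is (α−1)/β = 25.89/12.19 = 2.1239.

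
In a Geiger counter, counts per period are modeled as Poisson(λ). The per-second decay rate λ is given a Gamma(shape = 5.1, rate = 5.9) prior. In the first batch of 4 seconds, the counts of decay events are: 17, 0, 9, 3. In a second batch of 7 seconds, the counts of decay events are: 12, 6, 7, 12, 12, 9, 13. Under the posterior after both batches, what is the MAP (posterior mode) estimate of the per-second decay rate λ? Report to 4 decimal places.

With a Gamma(shape α, rate β) prior, the Poisson likelihood is conjugate: the posterior is Gamma(α + ΣXᵢ, β + n).
Batch 1: sum of counts S = 29 over n = 4 seconds.
After batch 1: Gamma(α+S, β+n) = Gamma(5.1+29, 5.9+4) = Gamma(34.1, 9.9).
Batch 2: sum of counts S = 71 over n = 7 seconds.
After batch 2: Gamma(α+S, β+n) = Gamma(34.1+71, 9.9+7) = Gamma(105.1, 16.9).
Mode of Gamma(α,β) for α≥1 is (α−1)/β = 104.1/16.9 = 6.1598.

6.1598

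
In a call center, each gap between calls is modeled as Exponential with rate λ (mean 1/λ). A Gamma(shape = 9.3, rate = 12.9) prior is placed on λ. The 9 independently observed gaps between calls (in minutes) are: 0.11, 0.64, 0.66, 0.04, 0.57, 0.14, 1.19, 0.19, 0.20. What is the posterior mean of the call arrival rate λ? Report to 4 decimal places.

With a Gamma(shape α, rate β) prior on the exponential rate λ, the posterior after n observations with total T = Σxᵢ is Gamma(α+n, β+T).
Sum of observations T = 3.74 minutes; n = 9.
Posterior: Gamma(9.3+9, 12.9+3.74) = Gamma(18.3, 16.64).
Posterior mean of λ = α/β = 18.3/16.64 = 1.0998.

1.0998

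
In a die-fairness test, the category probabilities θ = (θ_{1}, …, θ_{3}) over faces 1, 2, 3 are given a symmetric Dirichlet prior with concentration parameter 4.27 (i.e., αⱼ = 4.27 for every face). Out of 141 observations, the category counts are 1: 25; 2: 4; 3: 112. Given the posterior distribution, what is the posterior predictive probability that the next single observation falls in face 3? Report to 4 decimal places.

0.7559

The Dirichlet prior is conjugate to the Multinomial likelihood: each posterior αⱼ = prior αⱼ + observed count nⱼ.
Posterior concentration: (29.27, 8.27, 116.27), total = 153.81.
P(next = 3 | data) = α_{3}/Σα = 0.7559.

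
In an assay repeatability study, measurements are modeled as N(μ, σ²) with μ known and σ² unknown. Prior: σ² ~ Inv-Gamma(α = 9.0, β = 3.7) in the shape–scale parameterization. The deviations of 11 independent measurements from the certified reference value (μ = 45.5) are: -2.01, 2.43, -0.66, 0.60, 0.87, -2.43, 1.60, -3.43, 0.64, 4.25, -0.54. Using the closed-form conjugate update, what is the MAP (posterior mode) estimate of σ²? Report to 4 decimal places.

1.8675

With known mean μ and an Inverse-Gamma(α, β) prior on σ², the Normal likelihood is conjugate: posterior is Inv-Gamma(α + n/2, β + Σ(xᵢ−μ)²/2).
Σ(xᵢ−μ)² = (-2.01)² + (2.43)² + (-0.66)² + (0.60)² + (0.87)² + (-2.43)² + (1.60)² + (-3.43)² + (0.64)² + (4.25)² + (-0.54)² = 50.4910.
Posterior: Inv-Gamma(9.0 + 11/2, 3.7 + 50.4910/2) = Inv-Gamma(14.50, 28.94550).
Mode = β/(α+1) = 28.94550/15.50 = 1.8675.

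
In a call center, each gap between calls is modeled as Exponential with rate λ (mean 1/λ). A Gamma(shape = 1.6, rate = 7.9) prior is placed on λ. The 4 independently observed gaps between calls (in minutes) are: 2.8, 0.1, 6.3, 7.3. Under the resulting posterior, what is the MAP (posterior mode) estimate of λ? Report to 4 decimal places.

0.1885

With a Gamma(shape α, rate β) prior on the exponential rate λ, the posterior after n observations with total T = Σxᵢ is Gamma(α+n, β+T).
Sum of observations T = 16.5 minutes; n = 4.
Posterior: Gamma(1.6+4, 7.9+16.5) = Gamma(5.6, 24.4).
Mode = (α−1)/β = 0.1885.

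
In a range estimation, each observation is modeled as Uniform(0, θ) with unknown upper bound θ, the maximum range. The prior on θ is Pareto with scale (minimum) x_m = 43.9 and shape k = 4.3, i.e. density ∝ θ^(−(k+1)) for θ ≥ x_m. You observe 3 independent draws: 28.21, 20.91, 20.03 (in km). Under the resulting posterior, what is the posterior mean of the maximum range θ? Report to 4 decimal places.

50.8683

A Pareto(scale x_m, shape k) prior on the upper bound θ of Uniform(0, θ) is conjugate: posterior is Pareto(max(x_m, max xᵢ), k + n).
Sample maximum = 28.21; prior scale x_m = 43.9 → posterior scale = max = 43.90.
Posterior shape = 4.3 + 3 = 7.3.
E[θ|data] = k·x_m/(k−1) = 7.3·43.90/6.3 = 50.8683.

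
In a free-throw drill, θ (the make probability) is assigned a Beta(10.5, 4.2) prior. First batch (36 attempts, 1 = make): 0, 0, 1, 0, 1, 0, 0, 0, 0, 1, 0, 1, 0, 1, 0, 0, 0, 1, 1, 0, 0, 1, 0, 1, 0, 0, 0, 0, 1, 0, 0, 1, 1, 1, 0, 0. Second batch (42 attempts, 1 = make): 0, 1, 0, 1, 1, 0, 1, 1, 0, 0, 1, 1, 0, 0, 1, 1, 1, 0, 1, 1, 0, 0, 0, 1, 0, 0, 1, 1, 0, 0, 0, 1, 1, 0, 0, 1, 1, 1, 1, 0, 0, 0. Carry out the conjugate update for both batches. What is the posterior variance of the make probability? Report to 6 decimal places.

0.002664

The Beta prior is conjugate to a Binomial/Bernoulli likelihood; the update adds successes to α and failures to β.
After batch 1: Beta(10.5+13, 4.2+23) = Beta(23.5, 27.2).
After batch 2: Beta(23.5+21, 27.2+21) = Beta(44.5, 48.2).
Var = αβ/((α+β)²(α+β+1)) = 44.5·48.2/(92.7²·93.7) = 0.002664.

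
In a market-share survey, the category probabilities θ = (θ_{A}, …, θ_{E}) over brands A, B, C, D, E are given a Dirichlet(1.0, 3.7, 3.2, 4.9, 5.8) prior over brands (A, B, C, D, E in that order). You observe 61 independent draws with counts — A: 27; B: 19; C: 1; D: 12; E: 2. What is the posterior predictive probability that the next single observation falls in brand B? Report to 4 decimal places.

0.2852

The Dirichlet prior is conjugate to the Multinomial likelihood: each posterior αⱼ = prior αⱼ + observed count nⱼ.
Posterior concentration: (28.0, 22.7, 4.2, 16.9, 7.8), total = 79.6.
P(next = B | data) = α_{B}/Σα = 0.2852.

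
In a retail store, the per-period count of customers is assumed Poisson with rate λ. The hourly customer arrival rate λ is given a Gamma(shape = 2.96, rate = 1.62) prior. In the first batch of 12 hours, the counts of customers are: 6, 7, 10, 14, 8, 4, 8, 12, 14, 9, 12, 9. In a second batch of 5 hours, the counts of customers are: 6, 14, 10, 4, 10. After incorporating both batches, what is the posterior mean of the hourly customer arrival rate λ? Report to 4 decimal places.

With a Gamma(shape α, rate β) prior, the Poisson likelihood is conjugate: the posterior is Gamma(α + ΣXᵢ, β + n).
Batch 1: sum of counts S = 113 over n = 12 hours.
After batch 1: Gamma(α+S, β+n) = Gamma(2.96+113, 1.62+12) = Gamma(115.96, 13.62).
Batch 2: sum of counts S = 44 over n = 5 hours.
After batch 2: Gamma(α+S, β+n) = Gamma(115.96+44, 13.62+5) = Gamma(159.96, 18.62).
Posterior mean = α/β = 159.96/18.62 = 8.5908.

8.5908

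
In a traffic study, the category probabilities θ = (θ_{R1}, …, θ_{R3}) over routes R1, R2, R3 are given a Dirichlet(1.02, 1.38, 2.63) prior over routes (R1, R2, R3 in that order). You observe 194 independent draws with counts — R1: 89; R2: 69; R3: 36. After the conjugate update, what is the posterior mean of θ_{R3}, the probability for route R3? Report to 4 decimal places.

The Dirichlet prior is conjugate to the Multinomial likelihood: each posterior αⱼ = prior αⱼ + observed count nⱼ.
Posterior concentration: (90.02, 70.38, 38.63), total = 199.03.
E[θ_{R3}|data] = α_{R3}/Σα = 38.63/199.03 = 0.1941.

0.1941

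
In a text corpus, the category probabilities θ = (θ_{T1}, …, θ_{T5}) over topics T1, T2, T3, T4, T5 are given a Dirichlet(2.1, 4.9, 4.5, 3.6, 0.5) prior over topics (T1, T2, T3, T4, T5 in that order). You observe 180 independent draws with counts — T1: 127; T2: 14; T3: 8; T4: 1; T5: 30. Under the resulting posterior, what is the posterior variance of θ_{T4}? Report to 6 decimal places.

The Dirichlet prior is conjugate to the Multinomial likelihood: each posterior αⱼ = prior αⱼ + observed count nⱼ.
Posterior concentration: (129.1, 18.9, 12.5, 4.6, 30.5), total = 195.6.
Var[θ_j] = α_j(Σα−α_j)/((Σα)²(Σα+1)) = 4.6·191.0/(195.6²·196.6) = 0.000117.

0.000117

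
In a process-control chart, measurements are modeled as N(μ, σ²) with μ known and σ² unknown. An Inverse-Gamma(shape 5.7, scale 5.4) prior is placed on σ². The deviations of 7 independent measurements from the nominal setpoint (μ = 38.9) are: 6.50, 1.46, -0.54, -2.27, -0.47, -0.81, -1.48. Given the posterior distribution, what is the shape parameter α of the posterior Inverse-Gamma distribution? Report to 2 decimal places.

9.20

With known mean μ and an Inverse-Gamma(α, β) prior on σ², the Normal likelihood is conjugate: posterior is Inv-Gamma(α + n/2, β + Σ(xᵢ−μ)²/2).
Σ(xᵢ−μ)² = (6.50)² + (1.46)² + (-0.54)² + (-2.27)² + (-0.47)² + (-0.81)² + (-1.48)² = 52.8935.
Posterior: Inv-Gamma(5.7 + 7/2, 5.4 + 52.8935/2) = Inv-Gamma(9.20, 31.84675).
Posterior α = 9.20.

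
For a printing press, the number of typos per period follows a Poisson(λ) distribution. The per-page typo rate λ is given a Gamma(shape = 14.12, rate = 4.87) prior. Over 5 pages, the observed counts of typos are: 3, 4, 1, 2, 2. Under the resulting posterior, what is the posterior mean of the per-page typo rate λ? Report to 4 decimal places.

2.6464

With a Gamma(shape α, rate β) prior, the Poisson likelihood is conjugate: the posterior is Gamma(α + ΣXᵢ, β + n).
Sum of counts S = 12 over n = 5 pages.
Posterior: Gamma(α+S, β+n) = Gamma(14.12+12, 4.87+5) = Gamma(26.12, 9.87).
Posterior mean = α/β = 26.12/9.87 = 2.6464.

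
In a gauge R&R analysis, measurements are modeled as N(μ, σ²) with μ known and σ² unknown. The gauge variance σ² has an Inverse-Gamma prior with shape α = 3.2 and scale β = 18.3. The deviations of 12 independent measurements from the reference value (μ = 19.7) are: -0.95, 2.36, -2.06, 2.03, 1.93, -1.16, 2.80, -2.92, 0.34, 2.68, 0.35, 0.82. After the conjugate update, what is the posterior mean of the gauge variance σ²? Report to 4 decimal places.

4.9370

With known mean μ and an Inverse-Gamma(α, β) prior on σ², the Normal likelihood is conjugate: posterior is Inv-Gamma(α + n/2, β + Σ(xᵢ−μ)²/2).
Σ(xᵢ−μ)² = (-0.95)² + (2.36)² + (-2.06)² + (2.03)² + (1.93)² + (-1.16)² + (2.80)² + (-2.92)² + (0.34)² + (2.68)² + (0.35)² + (0.82)² = 44.3664.
Posterior: Inv-Gamma(3.2 + 12/2, 18.3 + 44.3664/2) = Inv-Gamma(9.20, 40.48320).
E[σ²|data] = β/(α−1) = 40.48320/8.20 = 4.9370.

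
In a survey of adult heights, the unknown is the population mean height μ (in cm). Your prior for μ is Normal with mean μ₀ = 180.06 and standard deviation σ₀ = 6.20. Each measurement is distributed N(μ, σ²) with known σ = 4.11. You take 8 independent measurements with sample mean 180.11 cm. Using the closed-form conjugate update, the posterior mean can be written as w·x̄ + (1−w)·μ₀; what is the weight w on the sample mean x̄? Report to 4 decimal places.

For Normal data with known variance σ², a Normal(μ₀, σ₀²) prior on μ is conjugate. Posterior precision = 1/σ₀² + n/σ²; posterior mean is the precision-weighted average of μ₀ and x̄.
σ₀² = 6.20² = 38.44, σ² = 4.11² = 16.8921. Prior precision 1/σ₀² = 1/38.44; data precision n/σ² = 8/16.8921.
w = (n/σ²)/(1/σ₀² + n/σ²) = n·σ₀²/(σ² + n·σ₀²) = 8·38.44/(16.8921 + 8·38.44) = 307.52/324.4121 = 0.9479.

0.9479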